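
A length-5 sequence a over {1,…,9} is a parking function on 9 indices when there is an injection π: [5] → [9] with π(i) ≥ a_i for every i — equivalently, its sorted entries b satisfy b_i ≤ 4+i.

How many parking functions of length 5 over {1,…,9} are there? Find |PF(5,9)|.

|PF| = (9+1−5)·(9+1)^{5−1} = 5 · 10000 = 50000
E.g. (6,4,6,5,4) → sorted (4,4,5,6,6): b_i ≤ 4+i ∀i, a PF.

50000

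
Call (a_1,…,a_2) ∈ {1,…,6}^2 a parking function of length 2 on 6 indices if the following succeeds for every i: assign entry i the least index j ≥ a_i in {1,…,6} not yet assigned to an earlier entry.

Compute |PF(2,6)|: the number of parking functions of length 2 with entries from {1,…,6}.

|PF| = (7−2)·7^(2−1) = 5·7 = 35 (Pollak)
One tuple (6,3) → sorted (3,6): b_i ≤ 4+i ∀i, a PF.

35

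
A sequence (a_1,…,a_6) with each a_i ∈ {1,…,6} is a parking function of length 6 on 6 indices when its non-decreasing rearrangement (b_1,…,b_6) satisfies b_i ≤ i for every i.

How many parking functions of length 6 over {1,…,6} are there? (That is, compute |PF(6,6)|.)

16807

#PF = (6−6+1)·(6+1)^(6−1) = 1 · 16807 = 16807 (Konheim–Weiss)
E.g. (1,2,4,3,1,3) → sorted (1,1,2,3,3,4): b_i ≤ i ∀i, a PF.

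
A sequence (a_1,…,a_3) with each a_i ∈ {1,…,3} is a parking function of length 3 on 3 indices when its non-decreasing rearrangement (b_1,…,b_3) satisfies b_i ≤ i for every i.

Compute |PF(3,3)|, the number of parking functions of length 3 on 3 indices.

#PF = (3−3+1)·(3+1)^(3−1) = 1·16 = 16 (Pollak)
Example (1,1,3) → sorted (1,1,3): b_i ≤ i ∀i, a PF.

16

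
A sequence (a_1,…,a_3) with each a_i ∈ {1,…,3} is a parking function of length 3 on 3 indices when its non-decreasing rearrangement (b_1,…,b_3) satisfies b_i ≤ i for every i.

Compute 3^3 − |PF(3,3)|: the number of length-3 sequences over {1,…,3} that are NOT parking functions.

Count = (4−3)·4^(3−1) = 1×16 = 16 (Konheim–Weiss)
Example (3,3,3) → sorted (3,3,3): b_1=3>1, not a PF.
Total 27; non-PF = 27−16 = 11

11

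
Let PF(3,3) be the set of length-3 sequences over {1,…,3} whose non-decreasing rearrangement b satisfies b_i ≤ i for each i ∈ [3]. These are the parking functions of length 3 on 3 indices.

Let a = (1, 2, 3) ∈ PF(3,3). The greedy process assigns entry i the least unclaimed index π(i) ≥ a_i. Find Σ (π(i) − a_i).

Σπ = 6 ({1..3} each once); Σa = 1+2+3 = 6; disp = 6−6 = 0.

0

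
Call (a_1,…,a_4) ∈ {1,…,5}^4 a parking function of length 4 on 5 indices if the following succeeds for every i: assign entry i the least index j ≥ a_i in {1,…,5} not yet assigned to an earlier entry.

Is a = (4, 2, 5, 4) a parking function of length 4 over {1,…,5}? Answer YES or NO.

NO

Rearranged: b = (2, 4, 4, 5).
  b_1=2 ≤ 2
  b_2=4 > 3
  fails at i=2 ⇒ NO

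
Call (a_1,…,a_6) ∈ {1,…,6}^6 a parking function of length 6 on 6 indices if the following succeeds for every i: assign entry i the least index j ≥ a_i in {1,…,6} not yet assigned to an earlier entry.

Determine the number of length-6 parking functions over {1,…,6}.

16807

Count = (6−6+1)·(6+1)^(6−1) = 1×16807 = 16807 (Konheim–Weiss)
Example (3,1,1,2,5,5) → sorted (1,1,2,3,5,5): b_i ≤ i ∀i, a PF.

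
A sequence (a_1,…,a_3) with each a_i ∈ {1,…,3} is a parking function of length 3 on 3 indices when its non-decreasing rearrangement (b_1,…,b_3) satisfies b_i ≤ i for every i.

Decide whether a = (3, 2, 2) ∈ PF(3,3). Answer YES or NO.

NO

Order a: b = (2, 2, 3).
  b_1=2 > 1
  fails at i=1 ⇒ NO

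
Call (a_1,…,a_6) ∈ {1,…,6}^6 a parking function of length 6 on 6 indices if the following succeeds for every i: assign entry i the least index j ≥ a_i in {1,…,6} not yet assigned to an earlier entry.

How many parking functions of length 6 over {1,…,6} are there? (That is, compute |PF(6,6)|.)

16807

#PF = (6−6+1)·(6+1)^(6−1) = 1·16807 = 16807 (Pollak)
One tuple (2,1,2,1,5,2) → sorted (1,1,2,2,2,5): b_i ≤ i ∀i, a PF.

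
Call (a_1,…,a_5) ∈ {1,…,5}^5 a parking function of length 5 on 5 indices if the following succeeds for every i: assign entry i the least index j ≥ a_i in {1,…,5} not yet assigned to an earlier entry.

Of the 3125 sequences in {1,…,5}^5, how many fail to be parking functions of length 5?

1829

Count = (5+1−5)·(5+1)^{5−1} = 1 · 1296 = 1296
One tuple (4,1,1,4,5) → sorted (1,1,4,4,5): b_3=4>3, not a PF.
Total 3125; non-PF = 3125−1296 = 1829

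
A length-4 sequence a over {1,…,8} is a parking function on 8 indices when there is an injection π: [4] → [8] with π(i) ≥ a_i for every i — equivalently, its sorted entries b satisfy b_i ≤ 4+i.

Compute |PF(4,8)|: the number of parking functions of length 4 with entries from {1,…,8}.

|PF(4,8)| = (8−4+1)·(8+1)^(4−1) = 5 · 729 = 3645 (Konheim–Weiss)
Check (3,1,4,1) → sorted (1,1,3,4): b_i ≤ 4+i ∀i, a PF.

3645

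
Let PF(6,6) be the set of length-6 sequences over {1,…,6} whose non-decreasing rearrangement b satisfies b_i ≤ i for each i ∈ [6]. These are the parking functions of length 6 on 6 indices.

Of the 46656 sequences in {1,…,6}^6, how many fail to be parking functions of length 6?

29849

Count = (6−6+1)·(6+1)^(6−1) = 1·16807 = 16807 [KW]
One tuple (5,1,1,6,1,6) → sorted (1,1,1,5,6,6): b_4=5>4, not a PF.
So 46656 − 16807 = 29849 fail.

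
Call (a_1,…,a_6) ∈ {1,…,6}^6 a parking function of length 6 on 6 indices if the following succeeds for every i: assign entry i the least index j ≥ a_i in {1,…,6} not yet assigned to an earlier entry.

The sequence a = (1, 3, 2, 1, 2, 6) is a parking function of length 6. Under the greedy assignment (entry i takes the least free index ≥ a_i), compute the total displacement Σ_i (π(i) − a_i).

6

Σπ = 6·7/2 = 21 (π permutes [6]); Σa = 1+3+2+1+2+6 = 15; disp = 21−15 = 6.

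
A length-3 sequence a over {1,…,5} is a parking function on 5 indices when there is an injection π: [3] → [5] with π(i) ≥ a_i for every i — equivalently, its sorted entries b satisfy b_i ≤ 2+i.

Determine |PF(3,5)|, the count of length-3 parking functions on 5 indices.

108

|PF| = (5−3+1)·(5+1)^(3−1) = 3 · 36 = 108 (Pollak)
Example (2,3,3) → sorted (2,3,3): b_i ≤ 2+i ∀i, a PF.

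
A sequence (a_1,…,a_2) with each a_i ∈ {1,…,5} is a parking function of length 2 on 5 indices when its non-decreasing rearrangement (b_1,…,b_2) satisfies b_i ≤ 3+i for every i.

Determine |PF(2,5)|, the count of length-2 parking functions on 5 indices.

24

Count = (5−2+1)·(5+1)^(2−1) = 4×6 = 24 (Konheim–Weiss)
E.g. (1,1) → sorted (1,1): b_i ≤ 3+i ∀i, a PF.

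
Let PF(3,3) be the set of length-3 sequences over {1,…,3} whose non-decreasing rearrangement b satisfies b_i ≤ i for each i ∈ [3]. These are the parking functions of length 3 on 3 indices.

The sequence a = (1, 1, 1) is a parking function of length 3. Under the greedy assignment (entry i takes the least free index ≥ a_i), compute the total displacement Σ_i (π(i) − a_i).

3

Σπ = 6 ({1..3} each once); Σa = 1+1+1 = 3; disp = 6−3 = 3.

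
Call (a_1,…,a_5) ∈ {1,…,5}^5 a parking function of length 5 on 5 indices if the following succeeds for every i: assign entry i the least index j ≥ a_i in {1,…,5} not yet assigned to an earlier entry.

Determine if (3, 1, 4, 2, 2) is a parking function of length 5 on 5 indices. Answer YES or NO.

Order a: b = (1, 2, 2, 3, 4).
  b_1=1 ≤ 1
  b_2=2 ≤ 2
  b_3=2 ≤ 3
  b_4=3 ≤ 4
  b_5=4 ≤ 5
All bounds hold ⇒ YES

YES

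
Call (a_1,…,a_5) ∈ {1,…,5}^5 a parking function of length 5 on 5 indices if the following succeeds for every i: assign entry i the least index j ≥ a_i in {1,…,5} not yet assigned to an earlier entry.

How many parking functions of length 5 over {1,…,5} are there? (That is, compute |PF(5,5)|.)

1296

#PF = 1·6^4 = 1·1296 = 1296 [KW]
Example (1,1,4,3,3) → sorted (1,1,3,3,4): b_i ≤ i ∀i, a PF.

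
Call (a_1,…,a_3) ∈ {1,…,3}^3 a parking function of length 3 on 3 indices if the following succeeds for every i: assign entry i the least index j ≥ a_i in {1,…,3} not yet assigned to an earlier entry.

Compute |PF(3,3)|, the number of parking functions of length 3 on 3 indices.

|PF| = (3−3+1)·(3+1)^(3−1) = 1×16 = 16 (Pollak)
One tuple (1,3,1) → sorted (1,1,3): b_i ≤ i ∀i, a PF.

16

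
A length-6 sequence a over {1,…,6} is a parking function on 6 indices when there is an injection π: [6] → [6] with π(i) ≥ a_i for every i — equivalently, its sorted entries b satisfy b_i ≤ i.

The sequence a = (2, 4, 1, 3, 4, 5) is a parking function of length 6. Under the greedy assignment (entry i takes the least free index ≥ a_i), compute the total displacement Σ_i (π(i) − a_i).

Σπ(i) = 1+…+6 = 21; Σa = 2+4+1+3+4+5 = 19; disp = 21−19 = 2.

2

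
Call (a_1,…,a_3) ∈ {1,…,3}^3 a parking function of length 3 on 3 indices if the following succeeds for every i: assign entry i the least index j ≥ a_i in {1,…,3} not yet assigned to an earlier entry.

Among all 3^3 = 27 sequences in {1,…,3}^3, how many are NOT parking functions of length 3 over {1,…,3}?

11

#PF = (4−3)·4^(3−1) = 1 · 16 = 16 [KW]
One tuple (2,2,2) → sorted (2,2,2): b_1=2>1, not a PF.
Total 27; non-PF = 27−16 = 11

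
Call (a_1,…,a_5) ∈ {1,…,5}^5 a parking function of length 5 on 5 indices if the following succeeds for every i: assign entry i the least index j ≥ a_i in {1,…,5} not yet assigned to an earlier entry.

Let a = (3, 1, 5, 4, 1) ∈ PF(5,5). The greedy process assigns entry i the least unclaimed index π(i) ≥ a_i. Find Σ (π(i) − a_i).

1

Σπ(i) = 1+…+5 = 15; Σa = 3+1+5+4+1 = 14; disp = 15−14 = 1.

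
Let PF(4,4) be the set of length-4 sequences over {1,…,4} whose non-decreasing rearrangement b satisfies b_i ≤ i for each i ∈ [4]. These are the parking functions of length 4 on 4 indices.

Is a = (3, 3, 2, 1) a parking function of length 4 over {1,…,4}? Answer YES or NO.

YES

Sorted: b = (1, 2, 3, 3).
  b_1=1 ≤ 1
  b_2=2 ≤ 2
  b_3=3 ≤ 3
  b_4=3 ≤ 4
All bounds hold ⇒ YES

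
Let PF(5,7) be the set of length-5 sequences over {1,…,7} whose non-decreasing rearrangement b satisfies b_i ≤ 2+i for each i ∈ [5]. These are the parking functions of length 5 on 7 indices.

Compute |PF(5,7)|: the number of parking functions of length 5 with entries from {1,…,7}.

12288

Count = (7+1−5)·(7+1)^{5−1} = 3·4096 = 12288 (Konheim–Weiss)
Check (6,3,7,4,4) → sorted (3,4,4,6,7): b_i ≤ 2+i ∀i, a PF.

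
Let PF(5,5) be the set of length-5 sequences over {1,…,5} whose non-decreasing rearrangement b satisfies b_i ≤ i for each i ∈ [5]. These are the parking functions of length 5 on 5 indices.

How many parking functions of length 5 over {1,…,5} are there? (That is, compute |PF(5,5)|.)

1296

#PF = (5+1−5)·(5+1)^{5−1} = 1×1296 = 1296 [KW]
E.g. (2,1,4,3,4) → sorted (1,2,3,4,4): b_i ≤ i ∀i, a PF.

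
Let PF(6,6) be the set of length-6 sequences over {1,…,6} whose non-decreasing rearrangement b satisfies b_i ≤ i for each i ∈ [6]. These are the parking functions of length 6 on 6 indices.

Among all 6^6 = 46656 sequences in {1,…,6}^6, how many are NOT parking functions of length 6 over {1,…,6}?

|PF| = 1·7^5 = 1×16807 = 16807 [KW]
E.g. (4,2,3,6,3,4) → sorted (2,3,3,4,4,6): b_1=2>1, not a PF.
So 46656 − 16807 = 29849 fail.

29849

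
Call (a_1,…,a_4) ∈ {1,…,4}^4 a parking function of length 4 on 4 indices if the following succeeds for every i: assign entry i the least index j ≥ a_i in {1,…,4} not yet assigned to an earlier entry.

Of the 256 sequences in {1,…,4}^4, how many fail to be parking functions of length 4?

|PF(4,4)| = (4−4+1)·(4+1)^(4−1) = 1×125 = 125 (Pollak)
E.g. (4,4,2,3) → sorted (2,3,4,4): b_1=2>1, not a PF.
So 256 − 125 = 131 fail.

131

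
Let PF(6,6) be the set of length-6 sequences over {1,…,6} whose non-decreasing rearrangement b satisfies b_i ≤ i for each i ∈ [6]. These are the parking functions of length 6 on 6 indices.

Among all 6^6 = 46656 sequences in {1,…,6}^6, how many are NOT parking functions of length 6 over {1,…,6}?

|PF(6,6)| = 1·7^5 = 1·16807 = 16807 (Konheim–Weiss)
Example (6,4,6,5,4,5) → sorted (4,4,5,5,6,6): b_1=4>1, not a PF.
6^6 − 16807 = 46656 − 16807 = 29849

29849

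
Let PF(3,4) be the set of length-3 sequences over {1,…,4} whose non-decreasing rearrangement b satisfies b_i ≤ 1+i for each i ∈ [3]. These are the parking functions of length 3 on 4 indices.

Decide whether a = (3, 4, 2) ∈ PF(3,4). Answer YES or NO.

YES

Order a: b = (2, 3, 4).
  b_1=2 ≤ 2
  b_2=3 ≤ 3
  b_3=4 ≤ 4
All bounds hold ⇒ YES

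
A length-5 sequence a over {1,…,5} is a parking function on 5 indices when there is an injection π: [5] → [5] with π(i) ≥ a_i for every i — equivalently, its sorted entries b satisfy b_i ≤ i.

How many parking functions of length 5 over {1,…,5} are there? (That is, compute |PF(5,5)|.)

1296

|PF(5,5)| = (5+1−5)·(5+1)^{5−1} = 1·1296 = 1296 (Pollak)
Check (2,4,1,1,3) → sorted (1,1,2,3,4): b_i ≤ i ∀i, a PF.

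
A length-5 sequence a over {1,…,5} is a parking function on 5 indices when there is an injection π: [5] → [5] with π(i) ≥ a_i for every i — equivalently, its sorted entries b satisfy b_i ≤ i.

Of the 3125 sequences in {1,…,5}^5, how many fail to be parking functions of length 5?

|PF| = (5−5+1)·(5+1)^(5−1) = 1×1296 = 1296 (Pollak)
E.g. (5,2,3,4,4) → sorted (2,3,4,4,5): b_1=2>1, not a PF.
5^5 − 1296 = 3125 − 1296 = 1829

1829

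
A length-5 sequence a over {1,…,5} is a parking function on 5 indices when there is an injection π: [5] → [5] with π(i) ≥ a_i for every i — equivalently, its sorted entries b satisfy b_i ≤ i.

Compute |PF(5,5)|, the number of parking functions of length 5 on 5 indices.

1296

|PF| = (6−5)·6^(5−1) = 1×1296 = 1296
E.g. (1,2,1,5,4) → sorted (1,1,2,4,5): b_i ≤ i ∀i, a PF.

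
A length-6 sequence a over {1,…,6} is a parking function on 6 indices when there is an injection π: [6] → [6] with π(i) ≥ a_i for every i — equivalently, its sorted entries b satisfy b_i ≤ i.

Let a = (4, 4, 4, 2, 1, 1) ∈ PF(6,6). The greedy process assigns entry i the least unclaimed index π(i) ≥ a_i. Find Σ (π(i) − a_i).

5

Σπ = 21 ({1..6} each once); Σa = 4+4+4+2+1+1 = 16; disp = 21−16 = 5.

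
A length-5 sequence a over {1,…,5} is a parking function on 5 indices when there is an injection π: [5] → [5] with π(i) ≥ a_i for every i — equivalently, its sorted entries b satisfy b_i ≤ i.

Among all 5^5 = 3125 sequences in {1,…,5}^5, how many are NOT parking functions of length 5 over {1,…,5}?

1829

#PF = (6−5)·6^(5−1) = 1·1296 = 1296 (Konheim–Weiss)
One tuple (1,5,5,4,4) → sorted (1,4,4,5,5): b_2=4>2, not a PF.
5^5 − 1296 = 3125 − 1296 = 1829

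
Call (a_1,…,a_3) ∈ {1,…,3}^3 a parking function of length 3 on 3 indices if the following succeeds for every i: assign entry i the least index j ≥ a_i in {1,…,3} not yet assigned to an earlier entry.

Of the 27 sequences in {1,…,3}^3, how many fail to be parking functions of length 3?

|PF| = 1·4^2 = 1·16 = 16
One tuple (2,2,2) → sorted (2,2,2): b_1=2>1, not a PF.
So 27 − 16 = 11 fail.

11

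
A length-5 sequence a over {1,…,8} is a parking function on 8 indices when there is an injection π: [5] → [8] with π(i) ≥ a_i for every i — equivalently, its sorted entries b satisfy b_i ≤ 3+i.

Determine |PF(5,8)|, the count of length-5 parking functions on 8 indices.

Count = (8−5+1)·(8+1)^(5−1) = 4×6561 = 26244 (Pollak)
One tuple (3,1,7,8,3) → sorted (1,3,3,7,8): b_i ≤ 3+i ∀i, a PF.

26244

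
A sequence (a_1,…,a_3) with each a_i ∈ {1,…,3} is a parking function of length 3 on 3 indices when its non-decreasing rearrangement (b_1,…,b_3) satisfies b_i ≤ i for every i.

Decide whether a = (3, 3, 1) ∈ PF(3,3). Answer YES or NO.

NO

Order a: b = (1, 3, 3).
  b_1=1 ≤ 1
  b_2=3 > 2
  fails at i=2 ⇒ NO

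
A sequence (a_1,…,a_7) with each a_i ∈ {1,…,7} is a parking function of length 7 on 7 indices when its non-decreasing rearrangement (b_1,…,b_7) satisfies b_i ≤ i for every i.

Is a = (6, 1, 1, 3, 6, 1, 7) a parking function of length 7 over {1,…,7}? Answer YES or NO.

Rearranged: b = (1, 1, 1, 3, 6, 6, 7).
  b_1=1 ≤ 1
  b_2=1 ≤ 2
  b_3=1 ≤ 3
  b_4=3 ≤ 4
  b_5=6 > 5
  fails at i=5 ⇒ NO

NO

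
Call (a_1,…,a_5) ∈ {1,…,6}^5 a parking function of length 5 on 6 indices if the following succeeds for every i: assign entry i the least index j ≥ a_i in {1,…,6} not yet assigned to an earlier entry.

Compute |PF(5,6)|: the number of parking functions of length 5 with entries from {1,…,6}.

Count = (7−5)·7^(5−1) = 2·2401 = 4802 (Pollak)
Example (2,1,5,6,1) → sorted (1,1,2,5,6): b_i ≤ 1+i ∀i, a PF.

4802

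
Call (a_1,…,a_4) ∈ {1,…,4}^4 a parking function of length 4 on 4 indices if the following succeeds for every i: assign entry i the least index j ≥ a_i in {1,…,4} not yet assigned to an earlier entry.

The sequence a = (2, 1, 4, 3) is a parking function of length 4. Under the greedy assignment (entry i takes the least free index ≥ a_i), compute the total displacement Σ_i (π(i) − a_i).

0

Σπ = 10 ({1..4} each once); Σa = 2+1+4+3 = 10; disp = 10−10 = 0.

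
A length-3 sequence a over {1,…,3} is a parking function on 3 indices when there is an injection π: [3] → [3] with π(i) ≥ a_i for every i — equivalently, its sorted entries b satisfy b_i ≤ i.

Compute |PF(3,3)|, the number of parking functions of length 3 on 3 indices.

16

#PF = (3+1−3)·(3+1)^{3−1} = 1 · 16 = 16
E.g. (3,2,1) → sorted (1,2,3): b_i ≤ i ∀i, a PF.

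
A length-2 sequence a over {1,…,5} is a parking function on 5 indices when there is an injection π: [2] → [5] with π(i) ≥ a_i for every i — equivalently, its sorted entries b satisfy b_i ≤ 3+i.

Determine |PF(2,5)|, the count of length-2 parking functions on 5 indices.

Count = (5−2+1)·(5+1)^(2−1) = 4·6 = 24 (Pollak)
E.g. (1,2) → sorted (1,2): b_i ≤ 3+i ∀i, a PF.

24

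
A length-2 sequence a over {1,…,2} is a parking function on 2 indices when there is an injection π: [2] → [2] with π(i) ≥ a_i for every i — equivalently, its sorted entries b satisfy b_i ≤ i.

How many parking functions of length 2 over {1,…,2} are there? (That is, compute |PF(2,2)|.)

#PF = (2−2+1)·(2+1)^(2−1) = 1 · 3 = 3 [KW]
One tuple (2,1) → sorted (1,2): b_i ≤ i ∀i, a PF.

3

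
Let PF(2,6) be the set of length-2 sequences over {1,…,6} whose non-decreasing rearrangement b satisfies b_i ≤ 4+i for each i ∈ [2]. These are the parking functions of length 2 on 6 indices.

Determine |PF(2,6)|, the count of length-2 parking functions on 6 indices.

35

Count = 5·7^1 = 5·7 = 35
E.g. (4,5) → sorted (4,5): b_i ≤ 4+i ∀i, a PF.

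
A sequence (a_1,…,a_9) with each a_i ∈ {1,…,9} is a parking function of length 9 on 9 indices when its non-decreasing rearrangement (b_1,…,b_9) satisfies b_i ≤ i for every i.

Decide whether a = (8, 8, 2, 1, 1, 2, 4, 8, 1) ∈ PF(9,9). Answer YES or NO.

Sorted: b = (1, 1, 1, 2, 2, 4, 8, 8, 8).
  b_1=1 ≤ 1
  b_2=1 ≤ 2
  b_3=1 ≤ 3
  b_4=2 ≤ 4
  b_5=2 ≤ 5
  b_6=4 ≤ 6
  b_7=8 > 7
  fails at i=7 ⇒ NO

NO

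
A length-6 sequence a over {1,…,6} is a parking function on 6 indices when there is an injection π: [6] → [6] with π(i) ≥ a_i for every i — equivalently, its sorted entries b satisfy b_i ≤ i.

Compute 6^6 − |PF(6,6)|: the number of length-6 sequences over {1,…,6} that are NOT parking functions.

|PF| = (7−6)·7^(6−1) = 1×16807 = 16807 (Konheim–Weiss)
One tuple (3,3,3,5,3,4) → sorted (3,3,3,3,4,5): b_1=3>1, not a PF.
Total 46656; non-PF = 46656−16807 = 29849

29849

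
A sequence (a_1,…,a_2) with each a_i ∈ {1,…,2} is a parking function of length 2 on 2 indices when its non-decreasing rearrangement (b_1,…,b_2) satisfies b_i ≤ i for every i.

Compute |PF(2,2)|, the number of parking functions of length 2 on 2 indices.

3

Count = (2+1−2)·(2+1)^{2−1} = 1·3 = 3
One tuple (1,1) → sorted (1,1): b_i ≤ i ∀i, a PF.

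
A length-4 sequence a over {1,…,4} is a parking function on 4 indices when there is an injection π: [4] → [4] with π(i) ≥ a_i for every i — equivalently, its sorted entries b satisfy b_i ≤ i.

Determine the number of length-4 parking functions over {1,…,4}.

125

#PF = (5−4)·5^(4−1) = 1×125 = 125
One tuple (3,1,4,2) → sorted (1,2,3,4): b_i ≤ i ∀i, a PF.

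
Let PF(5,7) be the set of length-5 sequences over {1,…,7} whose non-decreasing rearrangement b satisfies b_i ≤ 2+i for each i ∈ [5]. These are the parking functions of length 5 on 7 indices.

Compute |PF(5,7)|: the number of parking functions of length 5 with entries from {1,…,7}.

|PF| = (7−5+1)·(7+1)^(5−1) = 3 · 4096 = 12288 (Konheim–Weiss)
E.g. (4,2,7,6,5) → sorted (2,4,5,6,7): b_i ≤ 2+i ∀i, a PF.

12288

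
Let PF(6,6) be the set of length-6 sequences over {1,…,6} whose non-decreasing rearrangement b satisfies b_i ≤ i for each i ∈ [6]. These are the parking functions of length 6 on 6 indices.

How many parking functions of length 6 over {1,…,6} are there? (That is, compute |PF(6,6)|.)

16807

Count = 1·7^5 = 1×16807 = 16807 (Konheim–Weiss)
One tuple (5,1,1,4,6,2) → sorted (1,1,2,4,5,6): b_i ≤ i ∀i, a PF.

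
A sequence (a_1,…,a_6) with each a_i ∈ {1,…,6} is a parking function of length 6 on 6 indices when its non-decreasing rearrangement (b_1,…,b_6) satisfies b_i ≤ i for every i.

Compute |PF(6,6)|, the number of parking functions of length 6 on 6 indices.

16807

Count = (7−6)·7^(6−1) = 1×16807 = 16807 (Pollak)
One tuple (2,3,2,5,5,1) → sorted (1,2,2,3,5,5): b_i ≤ i ∀i, a PF.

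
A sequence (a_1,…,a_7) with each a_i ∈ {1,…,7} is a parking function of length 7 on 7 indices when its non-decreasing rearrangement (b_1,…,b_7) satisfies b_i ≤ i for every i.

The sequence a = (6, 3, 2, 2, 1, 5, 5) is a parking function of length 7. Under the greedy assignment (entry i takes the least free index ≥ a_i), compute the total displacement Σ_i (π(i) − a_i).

Σπ = 28 ({1..7} each once); Σa = 6+3+2+2+1+5+5 = 24; disp = 28−24 = 4.

4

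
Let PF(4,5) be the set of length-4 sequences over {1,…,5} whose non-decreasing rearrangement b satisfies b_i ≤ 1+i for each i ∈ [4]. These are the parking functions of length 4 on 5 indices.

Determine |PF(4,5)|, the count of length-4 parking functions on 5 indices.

|PF(4,5)| = (5+1−4)·(5+1)^{4−1} = 2 · 216 = 432 (Pollak)
E.g. (2,3,5,2) → sorted (2,2,3,5): b_i ≤ 1+i ∀i, a PF.

432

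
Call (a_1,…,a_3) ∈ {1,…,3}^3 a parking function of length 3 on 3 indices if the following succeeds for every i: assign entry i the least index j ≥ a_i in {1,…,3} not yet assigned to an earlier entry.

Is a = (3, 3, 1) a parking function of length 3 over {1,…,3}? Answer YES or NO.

NO

Order a: b = (1, 3, 3).
  b_1=1 ≤ 1
  b_2=3 > 2
  fails at i=2 ⇒ NO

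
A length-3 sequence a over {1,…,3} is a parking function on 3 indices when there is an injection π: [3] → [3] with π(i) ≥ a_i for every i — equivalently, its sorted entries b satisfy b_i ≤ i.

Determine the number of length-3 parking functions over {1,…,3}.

|PF(3,3)| = (3+1−3)·(3+1)^{3−1} = 1×16 = 16 (Konheim–Weiss)
E.g. (1,2,2) → sorted (1,2,2): b_i ≤ i ∀i, a PF.

16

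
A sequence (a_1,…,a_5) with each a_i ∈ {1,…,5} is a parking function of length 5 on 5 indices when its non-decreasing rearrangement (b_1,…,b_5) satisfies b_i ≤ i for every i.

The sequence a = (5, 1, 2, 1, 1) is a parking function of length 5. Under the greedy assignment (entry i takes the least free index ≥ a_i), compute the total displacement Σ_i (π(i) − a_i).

5

Σπ = 5·6/2 = 15 (π permutes [5]); Σa = 5+1+2+1+1 = 10; disp = 15−10 = 5.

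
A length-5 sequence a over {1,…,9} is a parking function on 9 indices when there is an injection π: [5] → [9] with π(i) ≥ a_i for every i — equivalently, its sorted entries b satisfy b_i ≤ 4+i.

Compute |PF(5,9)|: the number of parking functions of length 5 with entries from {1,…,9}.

50000

#PF = (10−5)·10^(5−1) = 5×10000 = 50000 (Konheim–Weiss)
Check (2,5,8,5,9) → sorted (2,5,5,8,9): b_i ≤ 4+i ∀i, a PF.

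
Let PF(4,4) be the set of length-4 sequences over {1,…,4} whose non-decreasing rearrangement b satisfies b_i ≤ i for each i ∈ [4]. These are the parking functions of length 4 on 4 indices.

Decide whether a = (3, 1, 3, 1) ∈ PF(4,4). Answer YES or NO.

Sorted: b = (1, 1, 3, 3).
  b_1=1 ≤ 1
  b_2=1 ≤ 2
  b_3=3 ≤ 3
  b_4=3 ≤ 4
All bounds hold ⇒ YES

YES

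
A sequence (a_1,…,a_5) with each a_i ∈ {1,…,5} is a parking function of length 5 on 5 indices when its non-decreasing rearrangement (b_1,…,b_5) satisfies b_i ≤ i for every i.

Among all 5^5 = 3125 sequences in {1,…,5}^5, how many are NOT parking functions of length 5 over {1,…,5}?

|PF(5,5)| = (6−5)·6^(5−1) = 1·1296 = 1296 (Konheim–Weiss)
Example (4,5,2,4,3) → sorted (2,3,4,4,5): b_1=2>1, not a PF.
5^5 − 1296 = 3125 − 1296 = 1829

1829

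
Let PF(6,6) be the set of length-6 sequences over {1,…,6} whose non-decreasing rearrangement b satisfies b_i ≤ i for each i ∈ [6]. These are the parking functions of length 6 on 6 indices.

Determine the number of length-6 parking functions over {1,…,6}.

16807

#PF = (6−6+1)·(6+1)^(6−1) = 1×16807 = 16807 [KW]
Example (4,6,2,5,1,3) → sorted (1,2,3,4,5,6): b_i ≤ i ∀i, a PF.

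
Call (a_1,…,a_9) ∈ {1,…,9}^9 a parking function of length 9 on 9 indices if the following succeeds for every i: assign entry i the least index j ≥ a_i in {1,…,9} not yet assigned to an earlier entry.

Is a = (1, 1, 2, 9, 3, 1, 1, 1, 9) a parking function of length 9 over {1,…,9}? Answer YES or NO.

Sorted: b = (1, 1, 1, 1, 1, 2, 3, 9, 9).
  b_1=1 ≤ 1
  b_2=1 ≤ 2
  b_3=1 ≤ 3
  b_4=1 ≤ 4
  b_5=1 ≤ 5
  b_6=2 ≤ 6
  b_7=3 ≤ 7
  b_8=9 > 8
  fails at i=8 ⇒ NO

NO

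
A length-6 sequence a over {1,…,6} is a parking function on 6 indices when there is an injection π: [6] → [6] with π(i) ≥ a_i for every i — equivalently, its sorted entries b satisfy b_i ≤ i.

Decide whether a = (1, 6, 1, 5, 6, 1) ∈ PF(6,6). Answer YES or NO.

Sorted: b = (1, 1, 1, 5, 6, 6).
  b_1=1 ≤ 1
  b_2=1 ≤ 2
  b_3=1 ≤ 3
  b_4=5 > 4
  fails at i=4 ⇒ NO

NO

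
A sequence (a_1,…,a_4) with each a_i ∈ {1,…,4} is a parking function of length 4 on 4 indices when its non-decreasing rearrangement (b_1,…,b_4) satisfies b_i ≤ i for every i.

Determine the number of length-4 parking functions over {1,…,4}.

125

|PF| = 1·5^3 = 1 · 125 = 125
E.g. (1,1,2,4) → sorted (1,1,2,4): b_i ≤ i ∀i, a PF.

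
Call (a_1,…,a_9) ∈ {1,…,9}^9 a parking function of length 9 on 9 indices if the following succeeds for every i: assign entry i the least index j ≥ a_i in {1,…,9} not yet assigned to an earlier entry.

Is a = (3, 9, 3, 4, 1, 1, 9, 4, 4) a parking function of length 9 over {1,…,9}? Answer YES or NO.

NO

Sorted: b = (1, 1, 3, 3, 4, 4, 4, 9, 9).
  b_1=1 ≤ 1
  b_2=1 ≤ 2
  b_3=3 ≤ 3
  b_4=3 ≤ 4
  b_5=4 ≤ 5
  b_6=4 ≤ 6
  b_7=4 ≤ 7
  b_8=9 > 8
  fails at i=8 ⇒ NO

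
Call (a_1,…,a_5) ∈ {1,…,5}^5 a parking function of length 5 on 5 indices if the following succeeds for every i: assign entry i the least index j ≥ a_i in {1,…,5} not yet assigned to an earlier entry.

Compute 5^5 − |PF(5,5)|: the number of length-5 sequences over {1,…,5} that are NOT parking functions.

#PF = 1·6^4 = 1·1296 = 1296 (Konheim–Weiss)
Example (3,5,5,5,5) → sorted (3,5,5,5,5): b_1=3>1, not a PF.
5^5 − 1296 = 3125 − 1296 = 1829

1829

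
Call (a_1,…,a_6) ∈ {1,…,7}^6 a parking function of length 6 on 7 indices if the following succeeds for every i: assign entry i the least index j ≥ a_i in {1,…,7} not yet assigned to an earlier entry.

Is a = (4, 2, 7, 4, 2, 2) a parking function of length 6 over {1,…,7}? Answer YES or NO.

Rearranged: b = (2, 2, 2, 4, 4, 7).
  b_1=2 ≤ 2
  b_2=2 ≤ 3
  b_3=2 ≤ 4
  b_4=4 ≤ 5
  b_5=4 ≤ 6
  b_6=7 ≤ 7
All bounds hold ⇒ YES

YES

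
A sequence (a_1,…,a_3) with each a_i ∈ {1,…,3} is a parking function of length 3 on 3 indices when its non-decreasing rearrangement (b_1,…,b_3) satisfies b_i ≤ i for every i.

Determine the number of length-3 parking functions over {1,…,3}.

Count = (3−3+1)·(3+1)^(3−1) = 1·16 = 16 (Pollak)
E.g. (1,1,3) → sorted (1,1,3): b_i ≤ i ∀i, a PF.

16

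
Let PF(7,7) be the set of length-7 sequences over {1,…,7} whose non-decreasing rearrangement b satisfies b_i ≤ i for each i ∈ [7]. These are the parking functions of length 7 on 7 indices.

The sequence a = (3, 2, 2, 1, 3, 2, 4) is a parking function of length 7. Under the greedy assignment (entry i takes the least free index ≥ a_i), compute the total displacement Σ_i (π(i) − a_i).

11

Σπ = 28 ({1..7} each once); Σa = 3+2+2+1+3+2+4 = 17; disp = 28−17 = 11.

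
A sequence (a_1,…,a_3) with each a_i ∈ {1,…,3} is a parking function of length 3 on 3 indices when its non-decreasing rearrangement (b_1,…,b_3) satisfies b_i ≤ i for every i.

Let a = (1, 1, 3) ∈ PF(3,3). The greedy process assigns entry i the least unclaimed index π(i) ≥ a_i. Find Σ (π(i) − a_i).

Σπ = 3·4/2 = 6 (π permutes [3]); Σa = 1+1+3 = 5; disp = 6−5 = 1.

1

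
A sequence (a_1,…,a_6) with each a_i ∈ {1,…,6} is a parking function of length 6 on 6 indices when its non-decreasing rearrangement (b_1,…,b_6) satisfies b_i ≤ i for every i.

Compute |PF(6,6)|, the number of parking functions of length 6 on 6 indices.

16807

#PF = (6+1−6)·(6+1)^{6−1} = 1·16807 = 16807 (Pollak)
E.g. (3,1,3,6,1,3) → sorted (1,1,3,3,3,6): b_i ≤ i ∀i, a PF.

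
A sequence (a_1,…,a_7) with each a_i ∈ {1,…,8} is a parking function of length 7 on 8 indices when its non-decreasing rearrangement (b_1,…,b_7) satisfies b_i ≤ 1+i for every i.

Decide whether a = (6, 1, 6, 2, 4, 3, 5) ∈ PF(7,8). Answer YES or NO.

Sorted: b = (1, 2, 3, 4, 5, 6, 6).
  b_1=1 ≤ 2
  b_2=2 ≤ 3
  b_3=3 ≤ 4
  b_4=4 ≤ 5
  b_5=5 ≤ 6
  b_6=6 ≤ 7
  b_7=6 ≤ 8
All bounds hold ⇒ YES

YES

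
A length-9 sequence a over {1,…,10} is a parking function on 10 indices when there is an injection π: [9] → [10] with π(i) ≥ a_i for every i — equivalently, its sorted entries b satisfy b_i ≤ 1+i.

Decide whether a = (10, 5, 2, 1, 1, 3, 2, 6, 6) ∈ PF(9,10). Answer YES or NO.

YES

Rearranged: b = (1, 1, 2, 2, 3, 5, 6, 6, 10).
  b_1=1 ≤ 2
  b_2=1 ≤ 3
  b_3=2 ≤ 4
  b_4=2 ≤ 5
  b_5=3 ≤ 6
  b_6=5 ≤ 7
  b_7=6 ≤ 8
  b_8=6 ≤ 9
  b_9=10 ≤ 10
All bounds hold ⇒ YES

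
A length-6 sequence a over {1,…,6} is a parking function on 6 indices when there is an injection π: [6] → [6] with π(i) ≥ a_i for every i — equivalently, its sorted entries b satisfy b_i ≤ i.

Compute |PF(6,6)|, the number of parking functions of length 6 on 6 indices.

16807

#PF = (6−6+1)·(6+1)^(6−1) = 1×16807 = 16807 (Konheim–Weiss)
E.g. (4,2,3,6,1,4) → sorted (1,2,3,4,4,6): b_i ≤ i ∀i, a PF.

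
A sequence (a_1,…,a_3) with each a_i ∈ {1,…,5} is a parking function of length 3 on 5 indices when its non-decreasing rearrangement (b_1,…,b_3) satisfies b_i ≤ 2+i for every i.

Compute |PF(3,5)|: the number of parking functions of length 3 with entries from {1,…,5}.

108

|PF| = (6−3)·6^(3−1) = 3·36 = 108 [KW]
Example (1,2,3) → sorted (1,2,3): b_i ≤ 2+i ∀i, a PF.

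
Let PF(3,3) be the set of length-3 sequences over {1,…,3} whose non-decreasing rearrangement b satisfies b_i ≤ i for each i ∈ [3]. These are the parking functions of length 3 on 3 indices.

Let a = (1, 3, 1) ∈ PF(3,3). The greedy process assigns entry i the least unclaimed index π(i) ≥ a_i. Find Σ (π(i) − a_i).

Σπ(i) = 1+…+3 = 6; Σa = 1+3+1 = 5; disp = 6−5 = 1.

1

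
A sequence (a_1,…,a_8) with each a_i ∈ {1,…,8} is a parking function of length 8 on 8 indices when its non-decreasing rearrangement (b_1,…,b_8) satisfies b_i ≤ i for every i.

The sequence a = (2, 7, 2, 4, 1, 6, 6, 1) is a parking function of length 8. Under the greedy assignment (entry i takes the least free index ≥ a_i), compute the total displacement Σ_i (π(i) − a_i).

7

Σπ(i) = 1+…+8 = 36; Σa = 2+7+2+4+1+6+6+1 = 29; disp = 36−29 = 7.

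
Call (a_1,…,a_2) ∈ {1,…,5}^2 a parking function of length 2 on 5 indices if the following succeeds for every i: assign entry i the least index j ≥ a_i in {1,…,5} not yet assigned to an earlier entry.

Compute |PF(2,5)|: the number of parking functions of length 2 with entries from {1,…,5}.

24

Count = (5−2+1)·(5+1)^(2−1) = 4·6 = 24 (Konheim–Weiss)
Check (4,3) → sorted (3,4): b_i ≤ 3+i ∀i, a PF.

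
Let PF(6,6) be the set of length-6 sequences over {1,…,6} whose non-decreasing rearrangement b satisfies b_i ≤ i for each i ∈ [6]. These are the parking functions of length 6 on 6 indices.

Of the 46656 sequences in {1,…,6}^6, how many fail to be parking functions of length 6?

29849

Count = (6−6+1)·(6+1)^(6−1) = 1×16807 = 16807 (Konheim–Weiss)
Example (6,2,3,5,5,6) → sorted (2,3,5,5,6,6): b_1=2>1, not a PF.
Total 46656; non-PF = 46656−16807 = 29849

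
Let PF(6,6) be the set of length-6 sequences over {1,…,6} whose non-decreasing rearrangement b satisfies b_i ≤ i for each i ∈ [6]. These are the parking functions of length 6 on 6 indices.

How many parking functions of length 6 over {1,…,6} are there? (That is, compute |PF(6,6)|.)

16807

Count = (6−6+1)·(6+1)^(6−1) = 1×16807 = 16807 (Konheim–Weiss)
Check (3,4,6,2,1,1) → sorted (1,1,2,3,4,6): b_i ≤ i ∀i, a PF.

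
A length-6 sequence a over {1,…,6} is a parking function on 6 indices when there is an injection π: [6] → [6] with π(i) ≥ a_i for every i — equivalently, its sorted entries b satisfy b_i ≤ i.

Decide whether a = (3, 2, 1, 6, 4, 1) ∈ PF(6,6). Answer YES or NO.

Sorted: b = (1, 1, 2, 3, 4, 6).
  b_1=1 ≤ 1
  b_2=1 ≤ 2
  b_3=2 ≤ 3
  b_4=3 ≤ 4
  b_5=4 ≤ 5
  b_6=6 ≤ 6
All bounds hold ⇒ YES

YES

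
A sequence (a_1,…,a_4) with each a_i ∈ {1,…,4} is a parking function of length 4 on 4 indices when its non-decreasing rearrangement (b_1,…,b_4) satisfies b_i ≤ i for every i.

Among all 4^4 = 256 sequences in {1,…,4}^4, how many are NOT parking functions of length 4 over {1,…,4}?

131

Count = (4+1−4)·(4+1)^{4−1} = 1·125 = 125
Example (3,3,3,3) → sorted (3,3,3,3): b_1=3>1, not a PF.
So 256 − 125 = 131 fail.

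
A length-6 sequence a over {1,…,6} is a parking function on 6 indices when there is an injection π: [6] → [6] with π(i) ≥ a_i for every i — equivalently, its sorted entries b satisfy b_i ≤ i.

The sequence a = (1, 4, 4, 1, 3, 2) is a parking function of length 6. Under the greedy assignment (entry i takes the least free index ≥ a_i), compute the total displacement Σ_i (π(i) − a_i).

Σπ = 21 ({1..6} each once); Σa = 1+4+4+1+3+2 = 15; disp = 21−15 = 6.

6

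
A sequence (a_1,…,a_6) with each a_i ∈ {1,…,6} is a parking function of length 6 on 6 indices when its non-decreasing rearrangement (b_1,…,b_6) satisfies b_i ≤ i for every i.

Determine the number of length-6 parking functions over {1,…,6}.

16807

|PF(6,6)| = 1·7^5 = 1·16807 = 16807 (Konheim–Weiss)
Check (4,6,3,5,1,2) → sorted (1,2,3,4,5,6): b_i ≤ i ∀i, a PF.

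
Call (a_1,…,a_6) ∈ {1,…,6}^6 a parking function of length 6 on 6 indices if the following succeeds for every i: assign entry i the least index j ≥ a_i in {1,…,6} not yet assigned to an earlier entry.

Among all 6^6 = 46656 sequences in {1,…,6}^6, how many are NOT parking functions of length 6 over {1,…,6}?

|PF| = 1·7^5 = 1·16807 = 16807 (Konheim–Weiss)
Example (4,3,4,6,4,4) → sorted (3,4,4,4,4,6): b_1=3>1, not a PF.
So 46656 − 16807 = 29849 fail.

29849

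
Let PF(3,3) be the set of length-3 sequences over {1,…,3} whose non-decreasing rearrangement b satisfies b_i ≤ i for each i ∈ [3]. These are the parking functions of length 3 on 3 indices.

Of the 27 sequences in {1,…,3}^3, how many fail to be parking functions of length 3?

11

|PF(3,3)| = (3+1−3)·(3+1)^{3−1} = 1·16 = 16 (Pollak)
One tuple (2,2,3) → sorted (2,2,3): b_1=2>1, not a PF.
3^3 − 16 = 27 − 16 = 11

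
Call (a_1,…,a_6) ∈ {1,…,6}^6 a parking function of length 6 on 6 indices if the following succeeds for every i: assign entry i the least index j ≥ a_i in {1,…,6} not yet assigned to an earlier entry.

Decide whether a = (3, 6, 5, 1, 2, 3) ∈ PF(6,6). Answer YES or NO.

Order a: b = (1, 2, 3, 3, 5, 6).
  b_1=1 ≤ 1
  b_2=2 ≤ 2
  b_3=3 ≤ 3
  b_4=3 ≤ 4
  b_5=5 ≤ 5
  b_6=6 ≤ 6
All bounds hold ⇒ YES

YES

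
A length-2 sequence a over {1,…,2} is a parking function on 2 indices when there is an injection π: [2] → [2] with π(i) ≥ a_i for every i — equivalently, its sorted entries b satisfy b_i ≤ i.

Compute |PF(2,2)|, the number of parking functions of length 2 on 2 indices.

3

Count = 1·3^1 = 1 · 3 = 3 [KW]
E.g. (1,2) → sorted (1,2): b_i ≤ i ∀i, a PF.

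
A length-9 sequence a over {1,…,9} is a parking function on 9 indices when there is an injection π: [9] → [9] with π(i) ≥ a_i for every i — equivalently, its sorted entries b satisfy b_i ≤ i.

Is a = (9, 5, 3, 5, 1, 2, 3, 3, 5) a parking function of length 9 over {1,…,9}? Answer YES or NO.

YES

Rearranged: b = (1, 2, 3, 3, 3, 5, 5, 5, 9).
  b_1=1 ≤ 1
  b_2=2 ≤ 2
  b_3=3 ≤ 3
  b_4=3 ≤ 4
  b_5=3 ≤ 5
  b_6=5 ≤ 6
  b_7=5 ≤ 7
  b_8=5 ≤ 8
  b_9=9 ≤ 9
All bounds hold ⇒ YES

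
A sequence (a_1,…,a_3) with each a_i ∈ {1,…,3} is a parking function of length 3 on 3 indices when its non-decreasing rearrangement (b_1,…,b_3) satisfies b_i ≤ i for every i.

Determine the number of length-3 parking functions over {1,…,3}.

Count = (3−3+1)·(3+1)^(3−1) = 1×16 = 16
One tuple (2,2,1) → sorted (1,2,2): b_i ≤ i ∀i, a PF.

16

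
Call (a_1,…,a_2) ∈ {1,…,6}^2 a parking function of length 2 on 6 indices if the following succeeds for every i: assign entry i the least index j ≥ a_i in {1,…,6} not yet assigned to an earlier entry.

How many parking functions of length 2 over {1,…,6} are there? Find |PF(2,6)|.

|PF(2,6)| = (6+1−2)·(6+1)^{2−1} = 5 · 7 = 35
E.g. (6,5) → sorted (5,6): b_i ≤ 4+i ∀i, a PF.

35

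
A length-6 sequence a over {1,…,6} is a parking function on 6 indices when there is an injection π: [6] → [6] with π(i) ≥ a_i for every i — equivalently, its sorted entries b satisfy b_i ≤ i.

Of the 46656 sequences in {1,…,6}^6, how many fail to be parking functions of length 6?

Count = (7−6)·7^(6−1) = 1 · 16807 = 16807 (Pollak)
E.g. (3,3,2,5,2,3) → sorted (2,2,3,3,3,5): b_1=2>1, not a PF.
Total 46656; non-PF = 46656−16807 = 29849

29849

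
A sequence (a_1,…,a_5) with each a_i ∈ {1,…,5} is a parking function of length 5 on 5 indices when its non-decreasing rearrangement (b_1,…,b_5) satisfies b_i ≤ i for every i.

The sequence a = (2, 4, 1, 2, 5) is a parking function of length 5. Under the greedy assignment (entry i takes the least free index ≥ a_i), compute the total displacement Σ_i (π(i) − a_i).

Σπ = 5·6/2 = 15 (π permutes [5]); Σa = 2+4+1+2+5 = 14; disp = 15−14 = 1.

1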